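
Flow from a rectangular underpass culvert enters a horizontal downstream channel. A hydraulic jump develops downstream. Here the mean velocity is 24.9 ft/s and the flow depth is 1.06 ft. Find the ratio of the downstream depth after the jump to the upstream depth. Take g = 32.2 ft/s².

y₂/y₁ = 5.55

Fr₁ = V₁/√(g·y₁) = 24.9/√(32.2×1.06) = 4.26.
From the momentum equation for a rectangular channel, y₂/y₁ = ½[√(1 + 8Fr₁²) − 1] = ½[√146.3 − 1] = 5.55.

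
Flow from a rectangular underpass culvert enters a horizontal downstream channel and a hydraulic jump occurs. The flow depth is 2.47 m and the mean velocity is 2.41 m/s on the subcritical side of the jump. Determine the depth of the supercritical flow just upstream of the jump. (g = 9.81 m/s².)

y₁ = 0.875 m

Fr₂ = V₂/√(g·y₂) = 2.41/√(9.81×2.47) = 0.490.
Applying the sequent-depth relation in reverse, y₁/y₂ = ½[√(1 + 8Fr₂²) − 1] = ½[√2.918 − 1] = 0.354.
y₁ = 0.354 × 2.47 = 0.875 m.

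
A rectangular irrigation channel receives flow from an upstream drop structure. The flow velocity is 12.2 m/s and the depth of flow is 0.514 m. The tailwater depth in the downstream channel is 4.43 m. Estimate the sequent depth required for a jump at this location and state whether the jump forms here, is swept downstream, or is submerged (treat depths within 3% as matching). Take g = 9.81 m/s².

y₂ = 3.70 m; the jump is submerged

Fr₁ = V₁/√(g·y₁) = 12.2/√(9.81×0.514) = 5.43.
From the momentum equation for a rectangular channel, y₂/y₁ = ½[√(1 + 8Fr₁²) − 1] = ½[√237.1 − 1] = 7.20.
y₂ = 7.20 × 0.514 = 3.70 m.
Tailwater y_tw = 4.43 m: y_tw > y₂, so the jump is submerged.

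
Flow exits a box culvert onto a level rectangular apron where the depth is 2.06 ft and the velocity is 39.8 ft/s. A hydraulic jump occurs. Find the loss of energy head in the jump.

Fr₁ = V₁/√(g·y₁) = 39.8/√(32.2×2.06) = 4.89.
From the momentum equation for a rectangular channel, y₂/y₁ = ½[√(1 + 8Fr₁²) − 1] = ½[√192.0 − 1] = 6.43.
y₂ = 6.43 × 2.06 = 13.2 ft.
q = V₁·y₁ = 39.8 × 2.06 = 82.0 ft²/s. V₂ = q/y₂ = 82.0/13.2 = 6.19 ft/s. E₁ = y₁ + V₁²/2g = 26.7 ft; E₂ = y₂ + V₂²/2g = 13.8 ft. ΔE = E₁ − E₂ = 12.8 ft.

ΔE = 12.8 ft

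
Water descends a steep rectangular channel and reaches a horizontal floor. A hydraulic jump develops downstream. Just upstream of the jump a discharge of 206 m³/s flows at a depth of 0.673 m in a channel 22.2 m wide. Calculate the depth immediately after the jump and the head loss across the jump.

q = Q/b = 206/22.2 = 9.28 m²/s; V₁ = q/y₁ = 13.8 m/s. Fr₁ = V₁/√(g·y₁) = 5.37.
Sequent-depth ratio: y₂/y₁ = ½[√(1 + 8Fr₁²) − 1] = ½[√231.4 − 1] = 7.11.
y₂ = 7.11 × 0.673 = 4.78 m.
V₂ = q/y₂ = 9.28/4.78 = 1.94 m/s. E₁ = y₁ + V₁²/2g = 10.4 m; E₂ = y₂ + V₂²/2g = 4.97 m. ΔE = E₁ − E₂ = 5.39 m.

y₂ = 4.78 m; ΔE = 5.39 m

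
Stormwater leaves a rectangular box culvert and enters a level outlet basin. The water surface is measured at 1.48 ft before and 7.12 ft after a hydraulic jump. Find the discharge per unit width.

q = 38.2 ft²/s

For a rectangular channel the momentum equation gives q² = ½·g·y₁·y₂·(y₁ + y₂) = ½×32.2×1.48×7.12×8.60 = 1459.
q = √1459 = 38.2 ft²/s.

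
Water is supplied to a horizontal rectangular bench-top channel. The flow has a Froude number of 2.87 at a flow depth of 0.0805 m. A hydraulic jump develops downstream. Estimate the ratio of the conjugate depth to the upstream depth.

Fr₁ = 2.87 (given).
From the momentum equation for a rectangular channel, y₂/y₁ = ½[√(1 + 8Fr₁²) − 1] = ½[√66.90 − 1] = 3.59.

y₂/y₁ = 3.59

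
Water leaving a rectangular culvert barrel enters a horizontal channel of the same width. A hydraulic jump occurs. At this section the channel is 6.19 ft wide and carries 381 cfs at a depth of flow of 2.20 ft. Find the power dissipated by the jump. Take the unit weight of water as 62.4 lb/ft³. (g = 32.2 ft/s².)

P = 189 hp

q = Q/b = 381/6.19 = 61.6 ft²/s; V₁ = q/y₁ = 28.0 ft/s. Fr₁ = V₁/√(g·y₁) = 3.32.
Conjugate-depth relation: y₂/y₁ = ½[√(1 + 8Fr₁²) − 1] = ½[√89.40 − 1] = 4.23.
y₂ = 4.23 × 2.20 = 9.30 ft.
Head loss: ΔE = (y₂ − y₁)³/(4y₁y₂) = (9.30 − 2.20)³/(4×2.20×9.30) = 358/81.8 = 4.37 ft.
P = γ·Q·ΔE/550 = 62.4 × 381 × 4.37 / 550 = 189 hp.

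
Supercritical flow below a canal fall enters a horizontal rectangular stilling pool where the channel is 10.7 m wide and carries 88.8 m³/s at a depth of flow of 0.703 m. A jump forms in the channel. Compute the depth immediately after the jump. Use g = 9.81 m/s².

y₂ = 4.13 m

q = Q/b = 88.8/10.7 = 8.30 m²/s; V₁ = q/y₁ = 11.8 m/s. Fr₁ = V₁/√(g·y₁) = 4.50.
Conjugate-depth relation: y₂/y₁ = ½[√(1 + 8Fr₁²) − 1] = ½[√162.7 − 1] = 5.88.
y₂ = 5.88 × 0.703 = 4.13 m.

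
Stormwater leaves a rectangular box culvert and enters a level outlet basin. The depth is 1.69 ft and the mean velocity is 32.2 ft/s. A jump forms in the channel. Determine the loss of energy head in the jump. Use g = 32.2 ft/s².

ΔE = 7.67 ft

Fr₁ = V₁/√(g·y₁) = 32.2/√(32.2×1.69) = 4.37.
Bélanger equation: y₂/y₁ = ½[√(1 + 8Fr₁²) − 1] = ½[√153.4 − 1] = 5.69.
y₂ = 5.69 × 1.69 = 9.62 ft.
Head loss: ΔE = (y₂ − y₁)³/(4y₁y₂) = (9.62 − 1.69)³/(4×1.69×9.62) = 499/65.0 = 7.67 ft.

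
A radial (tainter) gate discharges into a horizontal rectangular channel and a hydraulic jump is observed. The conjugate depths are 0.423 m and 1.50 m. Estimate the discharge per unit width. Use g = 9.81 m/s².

q = 2.45 m²/s

For a rectangular channel the momentum equation gives q² = ½·g·y₁·y₂·(y₁ + y₂) = ½×9.81×0.423×1.50×1.92 = 5.98.
q = √5.98 = 2.45 m²/s.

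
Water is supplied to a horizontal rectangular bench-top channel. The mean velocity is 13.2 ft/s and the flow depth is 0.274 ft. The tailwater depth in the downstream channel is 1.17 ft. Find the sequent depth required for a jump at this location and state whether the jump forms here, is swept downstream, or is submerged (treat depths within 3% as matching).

Fr₁ = V₁/√(g·y₁) = 13.2/√(32.2×0.274) = 4.44.
From the momentum equation for a rectangular channel, y₂/y₁ = ½[√(1 + 8Fr₁²) − 1] = ½[√159.0 − 1] = 5.80.
y₂ = 5.80 × 0.274 = 1.59 ft.
Tailwater y_tw = 1.17 ft: y_tw < y₂, so the jump is swept downstream.

y₂ = 1.59 ft; the jump is swept downstream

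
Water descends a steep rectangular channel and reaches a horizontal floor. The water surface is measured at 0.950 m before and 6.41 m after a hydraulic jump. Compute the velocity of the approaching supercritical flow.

For a rectangular channel the momentum equation gives q² = ½·g·y₁·y₂·(y₁ + y₂) = ½×9.81×0.950×6.41×7.36 = 220.
q = √220 = 14.8 m²/s.
V₁ = q/y₁ = 14.8/0.950 = 15.6 m/s.

V₁ = 15.6 m/s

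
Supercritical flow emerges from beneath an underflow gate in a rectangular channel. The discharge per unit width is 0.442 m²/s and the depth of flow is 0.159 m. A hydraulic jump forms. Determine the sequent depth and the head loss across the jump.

y₂ = 0.427 m; ΔE = 0.0711 m

V₁ = q/y₁ = 0.442/0.159 = 2.78 m/s. Fr₁ = V₁/√(g·y₁) = 2.78/√(9.81×0.159) = 2.23.
Bélanger equation: y₂/y₁ = ½[√(1 + 8Fr₁²) − 1] = ½[√40.63 − 1] = 2.69.
y₂ = 2.69 × 0.159 = 0.427 m.
Head loss: ΔE = (y₂ − y₁)³/(4y₁y₂) = (0.427 − 0.159)³/(4×0.159×0.427) = 0.0193/0.272 = 0.0711 m.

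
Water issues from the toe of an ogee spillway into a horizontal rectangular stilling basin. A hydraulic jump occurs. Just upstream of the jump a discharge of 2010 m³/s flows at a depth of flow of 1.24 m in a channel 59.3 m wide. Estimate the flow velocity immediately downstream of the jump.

V₂ = 2.58 m/s

q = Q/b = 2010/59.3 = 33.9 m²/s; V₁ = q/y₁ = 27.3 m/s. Fr₁ = V₁/√(g·y₁) = 7.84.
From the momentum equation for a rectangular channel, y₂/y₁ = ½[√(1 + 8Fr₁²) − 1] = ½[√492.4 − 1] = 10.6.
y₂ = 10.6 × 1.24 = 13.1 m.
V₂ = q/y₂ = 33.9/13.1 = 2.58 m/s.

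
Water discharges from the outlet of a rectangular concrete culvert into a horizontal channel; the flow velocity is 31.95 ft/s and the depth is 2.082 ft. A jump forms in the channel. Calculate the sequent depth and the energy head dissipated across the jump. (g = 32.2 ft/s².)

y₂ = 10.50 ft; ΔE = 6.814 ft

Fr₁ = V₁/√(g·y₁) = 31.95/√(32.2×2.082) = 3.902.
Conjugate-depth relation: y₂/y₁ = ½[√(1 + 8Fr₁²) − 1] = ½[√122.81 − 1] = 5.041.
y₂ = 5.041 × 2.082 = 10.50 ft.
q = V₁·y₁ = 31.95 × 2.082 = 66.52 ft²/s. V₂ = q/y₂ = 66.52/10.50 = 6.338 ft/s. E₁ = y₁ + V₁²/2g = 17.93 ft; E₂ = y₂ + V₂²/2g = 11.12 ft. ΔE = E₁ − E₂ = 6.814 ft.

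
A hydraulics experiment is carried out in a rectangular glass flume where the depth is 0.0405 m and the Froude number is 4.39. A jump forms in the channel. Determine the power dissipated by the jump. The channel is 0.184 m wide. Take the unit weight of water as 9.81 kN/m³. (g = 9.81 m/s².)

P = 0.0378 kW

Fr₁ = 4.39 (given).
Sequent-depth ratio: y₂/y₁ = ½[√(1 + 8Fr₁²) − 1] = ½[√155.2 − 1] = 5.73.
y₂ = 5.73 × 0.0405 = 0.232 m.
Head loss: ΔE = (y₂ − y₁)³/(4y₁y₂) = (0.232 − 0.0405)³/(4×0.0405×0.232) = 0.00702/0.0376 = 0.187 m.
V₁ = Fr₁·√(g·y₁) = 4.39×√(9.81×0.0405) = 2.77 m/s; q = V₁·y₁ = 0.112 m²/s. Q = q·b = 0.112 × 0.184 = 0.0206 m³/s. P = γ·Q·ΔE = 9.81 × 0.0206 × 0.187 = 0.0378 kW.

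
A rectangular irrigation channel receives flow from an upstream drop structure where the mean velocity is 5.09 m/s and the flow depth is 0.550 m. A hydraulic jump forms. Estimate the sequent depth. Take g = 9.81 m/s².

Fr₁ = V₁/√(g·y₁) = 5.09/√(9.81×0.550) = 2.19.
Conjugate-depth relation: y₂/y₁ = ½[√(1 + 8Fr₁²) − 1] = ½[√39.41 − 1] = 2.64.
y₂ = 2.64 × 0.550 = 1.45 m.

y₂ = 1.45 m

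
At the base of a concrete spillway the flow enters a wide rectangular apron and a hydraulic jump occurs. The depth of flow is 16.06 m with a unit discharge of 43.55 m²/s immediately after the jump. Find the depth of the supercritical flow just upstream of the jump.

V₂ = q/y₂ = 43.55/16.06 = 2.712 m/s; Fr₂ = V₂/√(g·y₂) = 0.2160.
The Bélanger relation is symmetric: y₁/y₂ = ½[√(1 + 8Fr₂²) − 1] = ½[√1.3734 − 1] = 0.08596.
y₁ = 0.08596 × 16.06 = 1.380 m.

y₁ = 1.380 m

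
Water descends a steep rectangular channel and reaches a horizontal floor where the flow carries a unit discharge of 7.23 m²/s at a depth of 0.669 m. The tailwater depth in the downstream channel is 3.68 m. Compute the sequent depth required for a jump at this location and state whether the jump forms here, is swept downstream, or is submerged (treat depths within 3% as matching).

y₂ = 3.67 m; the jump forms here

V₁ = q/y₁ = 7.23/0.669 = 10.8 m/s. Fr₁ = V₁/√(g·y₁) = 10.8/√(9.81×0.669) = 4.22.
Conjugate-depth relation: y₂/y₁ = ½[√(1 + 8Fr₁²) − 1] = ½[√143.4 − 1] = 5.49.
y₂ = 5.49 × 0.669 = 3.67 m.
Tailwater y_tw = 3.68 m: y_tw ≈ y₂, so the jump forms here.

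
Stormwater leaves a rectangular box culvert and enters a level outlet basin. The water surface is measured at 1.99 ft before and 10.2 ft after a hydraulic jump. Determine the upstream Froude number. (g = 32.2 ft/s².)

Fr₁ = 3.96

For a rectangular channel the momentum equation gives q² = ½·g·y₁·y₂·(y₁ + y₂) = ½×32.2×1.99×10.2×12.2 = 3984.
q = √3984 = 63.1 ft²/s.
V₁ = q/y₁ = 31.7 ft/s; Fr₁ = V₁/√(g·y₁) = 3.96.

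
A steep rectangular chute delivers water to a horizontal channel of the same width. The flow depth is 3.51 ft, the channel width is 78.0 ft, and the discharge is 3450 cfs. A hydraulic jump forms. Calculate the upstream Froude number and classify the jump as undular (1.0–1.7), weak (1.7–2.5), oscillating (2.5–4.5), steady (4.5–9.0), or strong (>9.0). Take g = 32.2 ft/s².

q = Q/b = 3450/78.0 = 44.2 ft²/s; V₁ = q/y₁ = 12.6 ft/s. Fr₁ = V₁/√(g·y₁) = 1.19.
Fr₁ = 1.19 lies in the undular range.

Fr₁ = 1.19; undular jump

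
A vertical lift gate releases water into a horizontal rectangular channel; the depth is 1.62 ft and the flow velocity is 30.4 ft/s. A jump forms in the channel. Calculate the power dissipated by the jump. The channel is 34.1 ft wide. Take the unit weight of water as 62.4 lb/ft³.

P = 1262 hp

Fr₁ = V₁/√(g·y₁) = 30.4/√(32.2×1.62) = 4.21.
Bélanger equation: y₂/y₁ = ½[√(1 + 8Fr₁²) − 1] = ½[√142.7 − 1] = 5.47.
y₂ = 5.47 × 1.62 = 8.87 ft.
Head loss: ΔE = (y₂ − y₁)³/(4y₁y₂) = (8.87 − 1.62)³/(4×1.62×8.87) = 381/57.5 = 6.62 ft.
q = V₁·y₁ = 30.4 × 1.62 = 49.2 ft²/s. Q = q·b = 49.2 × 34.1 = 1679 cfs. P = γ·Q·ΔE/550 = 62.4 × 1679 × 6.62 / 550 = 1262 hp.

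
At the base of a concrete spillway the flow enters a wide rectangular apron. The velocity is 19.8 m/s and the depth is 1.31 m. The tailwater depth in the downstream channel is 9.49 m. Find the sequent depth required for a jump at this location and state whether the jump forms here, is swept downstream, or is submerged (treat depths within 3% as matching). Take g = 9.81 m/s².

y₂ = 9.60 m; the jump forms here

Fr₁ = V₁/√(g·y₁) = 19.8/√(9.81×1.31) = 5.52.
Conjugate-depth relation: y₂/y₁ = ½[√(1 + 8Fr₁²) − 1] = ½[√245.1 − 1] = 7.33.
y₂ = 7.33 × 1.31 = 9.60 m.
Tailwater y_tw = 9.49 m: y_tw ≈ y₂, so the jump forms here.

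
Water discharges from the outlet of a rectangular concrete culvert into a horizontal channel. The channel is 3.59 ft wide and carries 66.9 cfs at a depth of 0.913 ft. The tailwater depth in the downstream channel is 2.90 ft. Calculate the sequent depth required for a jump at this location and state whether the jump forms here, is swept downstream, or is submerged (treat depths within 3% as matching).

q = Q/b = 66.9/3.59 = 18.6 ft²/s; V₁ = q/y₁ = 20.4 ft/s. Fr₁ = V₁/√(g·y₁) = 3.76.
By Bélanger, y₂/y₁ = ½[√(1 + 8Fr₁²) − 1] = ½[√114.4 − 1] = 4.85.
y₂ = 4.85 × 0.913 = 4.43 ft.
Tailwater y_tw = 2.90 ft: y_tw < y₂, so the jump is swept downstream.

y₂ = 4.43 ft; the jump is swept downstream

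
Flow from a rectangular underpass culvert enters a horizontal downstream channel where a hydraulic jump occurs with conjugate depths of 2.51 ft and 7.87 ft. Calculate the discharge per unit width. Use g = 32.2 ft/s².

q = 57.5 ft²/s

For a rectangular channel the momentum equation gives q² = ½·g·y₁·y₂·(y₁ + y₂) = ½×32.2×2.51×7.87×10.4 = 3301.
q = √3301 = 57.5 ft²/s.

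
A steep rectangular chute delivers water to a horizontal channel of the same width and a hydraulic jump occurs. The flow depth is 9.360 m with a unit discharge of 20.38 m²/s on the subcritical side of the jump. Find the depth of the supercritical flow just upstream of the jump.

V₂ = q/y₂ = 20.38/9.360 = 2.177 m/s; Fr₂ = V₂/√(g·y₂) = 0.2272.
Since the conjugate-depth ratio holds either way, y₁/y₂ = ½[√(1 + 8Fr₂²) − 1] = ½[√1.4130 − 1] = 0.09436.
y₁ = 0.09436 × 9.360 = 0.8832 m.

y₁ = 0.8832 m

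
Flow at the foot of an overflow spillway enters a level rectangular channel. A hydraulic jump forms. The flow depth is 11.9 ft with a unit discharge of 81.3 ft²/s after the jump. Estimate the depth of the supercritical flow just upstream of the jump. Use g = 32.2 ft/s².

V₂ = q/y₂ = 81.3/11.9 = 6.83 ft/s; Fr₂ = V₂/√(g·y₂) = 0.349.
Since the conjugate-depth ratio holds either way, y₁/y₂ = ½[√(1 + 8Fr₂²) − 1] = ½[√1.974 − 1] = 0.203.
y₁ = 0.203 × 11.9 = 2.41 ft.

y₁ = 2.41 ft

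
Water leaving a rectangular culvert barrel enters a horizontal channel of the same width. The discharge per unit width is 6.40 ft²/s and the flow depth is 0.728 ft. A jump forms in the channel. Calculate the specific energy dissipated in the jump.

V₁ = q/y₁ = 6.40/0.728 = 8.79 ft/s. Fr₁ = V₁/√(g·y₁) = 8.79/√(32.2×0.728) = 1.82.
Conjugate-depth relation: y₂/y₁ = ½[√(1 + 8Fr₁²) − 1] = ½[√27.38 − 1] = 2.12.
y₂ = 2.12 × 0.728 = 1.54 ft.
V₂ = q/y₂ = 6.40/1.54 = 4.15 ft/s. E₁ = y₁ + V₁²/2g = 1.93 ft; E₂ = y₂ + V₂²/2g = 1.81 ft. ΔE = E₁ − E₂ = 0.120 ft.

ΔE = 0.120 ft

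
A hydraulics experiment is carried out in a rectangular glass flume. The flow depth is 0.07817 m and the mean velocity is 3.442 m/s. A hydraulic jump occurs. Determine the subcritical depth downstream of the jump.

Fr₁ = V₁/√(g·y₁) = 3.442/√(9.81×0.07817) = 3.931.
By Bélanger, y₂/y₁ = ½[√(1 + 8Fr₁²) − 1] = ½[√124.60 − 1] = 5.081.
y₂ = 5.081 × 0.07817 = 0.3972 m.

y₂ = 0.3972 m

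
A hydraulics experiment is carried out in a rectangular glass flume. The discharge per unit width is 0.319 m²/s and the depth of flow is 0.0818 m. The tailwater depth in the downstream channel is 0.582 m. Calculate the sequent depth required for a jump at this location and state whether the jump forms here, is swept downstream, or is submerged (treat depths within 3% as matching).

V₁ = q/y₁ = 0.319/0.0818 = 3.90 m/s. Fr₁ = V₁/√(g·y₁) = 3.90/√(9.81×0.0818) = 4.35.
By Bélanger, y₂/y₁ = ½[√(1 + 8Fr₁²) − 1] = ½[√152.6 − 1] = 5.68.
y₂ = 5.68 × 0.0818 = 0.464 m.
Tailwater y_tw = 0.582 m: y_tw > y₂, so the jump is submerged.

y₂ = 0.464 m; the jump is submerged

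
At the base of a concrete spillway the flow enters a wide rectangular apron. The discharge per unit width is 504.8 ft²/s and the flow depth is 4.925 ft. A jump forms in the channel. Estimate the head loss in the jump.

V₁ = q/y₁ = 504.8/4.925 = 102.5 ft/s. Fr₁ = V₁/√(g·y₁) = 102.5/√(32.2×4.925) = 8.139.
By Bélanger, y₂/y₁ = ½[√(1 + 8Fr₁²) − 1] = ½[√530.97 − 1] = 11.02.
y₂ = 11.02 × 4.925 = 54.28 ft.
V₂ = q/y₂ = 504.8/54.28 = 9.300 ft/s. E₁ = y₁ + V₁²/2g = 168.1 ft; E₂ = y₂ + V₂²/2g = 55.62 ft. ΔE = E₁ − E₂ = 112.4 ft.

ΔE = 112.4 ft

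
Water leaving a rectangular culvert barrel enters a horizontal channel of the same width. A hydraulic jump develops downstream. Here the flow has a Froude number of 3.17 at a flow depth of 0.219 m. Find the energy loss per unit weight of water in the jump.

Fr₁ = 3.17 (given).
By Bélanger, y₂/y₁ = ½[√(1 + 8Fr₁²) − 1] = ½[√81.39 − 1] = 4.01.
y₂ = 4.01 × 0.219 = 0.878 m.
Head loss: ΔE = (y₂ − y₁)³/(4y₁y₂) = (0.878 − 0.219)³/(4×0.219×0.878) = 0.287/0.769 = 0.373 m.

ΔE = 0.373 m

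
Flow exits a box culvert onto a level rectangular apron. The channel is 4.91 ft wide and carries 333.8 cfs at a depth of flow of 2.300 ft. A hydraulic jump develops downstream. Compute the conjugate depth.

y₂ = 10.08 ft

q = Q/b = 333.8/4.91 = 67.98 ft²/s; V₁ = q/y₁ = 29.56 ft/s. Fr₁ = V₁/√(g·y₁) = 3.435.
From the momentum equation for a rectangular channel, y₂/y₁ = ½[√(1 + 8Fr₁²) − 1] = ½[√95.376 − 1] = 4.383.
y₂ = 4.383 × 2.300 = 10.08 ft.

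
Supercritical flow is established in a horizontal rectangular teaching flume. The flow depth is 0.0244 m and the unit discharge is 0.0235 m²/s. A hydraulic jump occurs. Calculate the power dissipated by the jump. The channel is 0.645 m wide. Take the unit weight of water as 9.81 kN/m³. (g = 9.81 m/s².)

P = 0.000913 kW

V₁ = q/y₁ = 0.0235/0.0244 = 0.963 m/s. Fr₁ = V₁/√(g·y₁) = 0.963/√(9.81×0.0244) = 1.97.
From the momentum equation for a rectangular channel, y₂/y₁ = ½[√(1 + 8Fr₁²) − 1] = ½[√32.00 − 1] = 2.33.
y₂ = 2.33 × 0.0244 = 0.0568 m.
V₂ = q/y₂ = 0.0235/0.0568 = 0.414 m/s. E₁ = y₁ + V₁²/2g = 0.0717 m; E₂ = y₂ + V₂²/2g = 0.0655 m. ΔE = E₁ − E₂ = 0.00614 m.
Q = q·b = 0.0235 × 0.645 = 0.0152 m³/s. P = γ·Q·ΔE = 9.81 × 0.0152 × 0.00614 = 0.000913 kW.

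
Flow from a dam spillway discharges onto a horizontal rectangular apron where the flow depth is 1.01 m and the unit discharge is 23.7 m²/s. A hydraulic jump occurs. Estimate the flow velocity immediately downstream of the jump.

V₁ = q/y₁ = 23.7/1.01 = 23.5 m/s. Fr₁ = V₁/√(g·y₁) = 23.5/√(9.81×1.01) = 7.45.
From the momentum equation for a rectangular channel, y₂/y₁ = ½[√(1 + 8Fr₁²) − 1] = ½[√445.6 − 1] = 10.1.
y₂ = 10.1 × 1.01 = 10.2 m.
V₂ = q/y₂ = 23.7/10.2 = 2.33 m/s.

V₂ = 2.33 m/s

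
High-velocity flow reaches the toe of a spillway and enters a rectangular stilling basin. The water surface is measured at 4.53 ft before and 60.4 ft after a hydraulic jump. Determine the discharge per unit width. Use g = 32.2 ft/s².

q = 535 ft²/s

For a rectangular channel the momentum equation gives q² = ½·g·y₁·y₂·(y₁ + y₂) = ½×32.2×4.53×60.4×64.9 = 286027.
q = √286027 = 535 ft²/s.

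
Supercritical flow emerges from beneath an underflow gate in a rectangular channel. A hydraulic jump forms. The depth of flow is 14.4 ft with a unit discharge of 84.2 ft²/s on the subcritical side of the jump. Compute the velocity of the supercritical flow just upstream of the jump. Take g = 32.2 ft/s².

V₂ = q/y₂ = 84.2/14.4 = 5.85 ft/s; Fr₂ = V₂/√(g·y₂) = 0.272.
From the momentum equation (using Fr₂), y₁/y₂ = ½[√(1 + 8Fr₂²) − 1] = ½[√1.590 − 1] = 0.130.
y₁ = 0.130 × 14.4 = 1.88 ft.
V₁ = q/y₁ = 84.2/1.88 = 44.8 ft/s.

V₁ = 44.8 ft/s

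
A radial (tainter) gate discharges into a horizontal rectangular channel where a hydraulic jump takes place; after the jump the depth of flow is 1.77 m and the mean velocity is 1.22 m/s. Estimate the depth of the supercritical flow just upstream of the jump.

Fr₂ = V₂/√(g·y₂) = 1.22/√(9.81×1.77) = 0.293.
Since the conjugate-depth ratio holds either way, y₁/y₂ = ½[√(1 + 8Fr₂²) − 1] = ½[√1.686 − 1] = 0.149.
y₁ = 0.149 × 1.77 = 0.264 m.

y₁ = 0.264 m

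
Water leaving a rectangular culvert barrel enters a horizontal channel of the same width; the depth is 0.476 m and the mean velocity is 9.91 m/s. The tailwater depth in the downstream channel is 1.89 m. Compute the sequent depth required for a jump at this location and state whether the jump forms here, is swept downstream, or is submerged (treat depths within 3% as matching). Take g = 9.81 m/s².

Fr₁ = V₁/√(g·y₁) = 9.91/√(9.81×0.476) = 4.59.
From the momentum equation for a rectangular channel, y₂/y₁ = ½[√(1 + 8Fr₁²) − 1] = ½[√169.3 − 1] = 6.00.
y₂ = 6.00 × 0.476 = 2.86 m.
Tailwater y_tw = 1.89 m: y_tw < y₂, so the jump is swept downstream.

y₂ = 2.86 m; the jump is swept downstream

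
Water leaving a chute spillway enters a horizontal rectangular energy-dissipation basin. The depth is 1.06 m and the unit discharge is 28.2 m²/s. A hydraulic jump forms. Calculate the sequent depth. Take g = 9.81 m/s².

V₁ = q/y₁ = 28.2/1.06 = 26.6 m/s. Fr₁ = V₁/√(g·y₁) = 26.6/√(9.81×1.06) = 8.25.
Sequent-depth ratio: y₂/y₁ = ½[√(1 + 8Fr₁²) − 1] = ½[√545.5 − 1] = 11.2.
y₂ = 11.2 × 1.06 = 11.8 m.

y₂ = 11.8 m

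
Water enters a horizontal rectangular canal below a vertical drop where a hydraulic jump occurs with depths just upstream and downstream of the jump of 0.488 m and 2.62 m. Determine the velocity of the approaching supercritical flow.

V₁ = 9.05 m/s

For a rectangular channel the momentum equation gives q² = ½·g·y₁·y₂·(y₁ + y₂) = ½×9.81×0.488×2.62×3.11 = 19.5.
q = √19.5 = 4.41 m²/s.
V₁ = q/y₁ = 4.41/0.488 = 9.05 m/s.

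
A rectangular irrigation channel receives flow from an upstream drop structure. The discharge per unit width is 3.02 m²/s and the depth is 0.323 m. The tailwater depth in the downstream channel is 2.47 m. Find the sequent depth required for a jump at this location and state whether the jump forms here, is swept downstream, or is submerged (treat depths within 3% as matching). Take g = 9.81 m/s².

y₂ = 2.24 m; the jump is submerged

V₁ = q/y₁ = 3.02/0.323 = 9.35 m/s. Fr₁ = V₁/√(g·y₁) = 9.35/√(9.81×0.323) = 5.25.
From the momentum equation for a rectangular channel, y₂/y₁ = ½[√(1 + 8Fr₁²) − 1] = ½[√221.7 − 1] = 6.95.
y₂ = 6.95 × 0.323 = 2.24 m.
Tailwater y_tw = 2.47 m: y_tw > y₂, so the jump is submerged.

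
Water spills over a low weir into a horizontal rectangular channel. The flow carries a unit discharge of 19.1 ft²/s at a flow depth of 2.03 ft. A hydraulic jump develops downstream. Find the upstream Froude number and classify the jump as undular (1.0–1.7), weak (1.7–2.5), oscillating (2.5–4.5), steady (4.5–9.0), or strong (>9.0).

Fr₁ = 1.16; undular jump

V₁ = q/y₁ = 19.1/2.03 = 9.41 ft/s. Fr₁ = V₁/√(g·y₁) = 9.41/√(32.2×2.03) = 1.16.
Fr₁ = 1.16 lies in the undular range.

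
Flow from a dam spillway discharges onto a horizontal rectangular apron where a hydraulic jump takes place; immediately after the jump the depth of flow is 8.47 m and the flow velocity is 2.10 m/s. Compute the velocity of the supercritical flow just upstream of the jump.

Fr₂ = V₂/√(g·y₂) = 2.10/√(9.81×8.47) = 0.230.
The Bélanger relation is symmetric: y₁/y₂ = ½[√(1 + 8Fr₂²) − 1] = ½[√1.425 − 1] = 0.0968.
y₁ = 0.0968 × 8.47 = 0.820 m.
V₁ = q/y₁ = 17.8/0.820 = 21.7 m/s.

V₁ = 21.7 m/s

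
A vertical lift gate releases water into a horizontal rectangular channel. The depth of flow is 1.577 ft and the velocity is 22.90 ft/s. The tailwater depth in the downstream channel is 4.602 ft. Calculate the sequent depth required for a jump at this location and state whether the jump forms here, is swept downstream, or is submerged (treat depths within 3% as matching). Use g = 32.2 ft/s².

y₂ = 6.422 ft; the jump is swept downstream

Fr₁ = V₁/√(g·y₁) = 22.90/√(32.2×1.577) = 3.214.
By Bélanger, y₂/y₁ = ½[√(1 + 8Fr₁²) − 1] = ½[√83.618 − 1] = 4.072.
y₂ = 4.072 × 1.577 = 6.422 ft.
Tailwater y_tw = 4.602 ft: y_tw < y₂, so the jump is swept downstream.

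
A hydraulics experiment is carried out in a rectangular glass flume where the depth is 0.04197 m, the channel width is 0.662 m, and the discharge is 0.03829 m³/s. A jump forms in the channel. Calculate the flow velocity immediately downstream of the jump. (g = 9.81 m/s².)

V₂ = 0.5345 m/s

q = Q/b = 0.03829/0.662 = 0.05784 m²/s; V₁ = q/y₁ = 1.378 m/s. Fr₁ = V₁/√(g·y₁) = 2.148.
Conjugate-depth relation: y₂/y₁ = ½[√(1 + 8Fr₁²) − 1] = ½[√37.903 − 1] = 2.578.
y₂ = 2.578 × 0.04197 = 0.1082 m.
V₂ = q/y₂ = 0.05784/0.1082 = 0.5345 m/s.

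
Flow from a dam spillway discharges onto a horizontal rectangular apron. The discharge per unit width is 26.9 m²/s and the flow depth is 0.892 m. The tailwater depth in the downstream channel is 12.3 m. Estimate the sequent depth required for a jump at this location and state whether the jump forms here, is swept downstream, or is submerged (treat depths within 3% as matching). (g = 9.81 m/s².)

V₁ = q/y₁ = 26.9/0.892 = 30.2 m/s. Fr₁ = V₁/√(g·y₁) = 30.2/√(9.81×0.892) = 10.2.
From the momentum equation for a rectangular channel, y₂/y₁ = ½[√(1 + 8Fr₁²) − 1] = ½[√832.4 − 1] = 13.9.
y₂ = 13.9 × 0.892 = 12.4 m.
Tailwater y_tw = 12.3 m: y_tw ≈ y₂, so the jump forms here.

y₂ = 12.4 m; the jump forms here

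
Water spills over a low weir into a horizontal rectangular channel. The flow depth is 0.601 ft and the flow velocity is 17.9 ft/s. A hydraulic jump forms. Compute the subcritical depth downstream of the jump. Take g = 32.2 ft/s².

y₂ = 3.17 ft

Fr₁ = V₁/√(g·y₁) = 17.9/√(32.2×0.601) = 4.07.
From the momentum equation for a rectangular channel, y₂/y₁ = ½[√(1 + 8Fr₁²) − 1] = ½[√133.5 − 1] = 5.28.
y₂ = 5.28 × 0.601 = 3.17 ft.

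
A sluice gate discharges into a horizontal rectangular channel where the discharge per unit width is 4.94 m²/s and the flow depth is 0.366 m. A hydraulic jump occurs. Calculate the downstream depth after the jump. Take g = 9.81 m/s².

V₁ = q/y₁ = 4.94/0.366 = 13.5 m/s. Fr₁ = V₁/√(g·y₁) = 13.5/√(9.81×0.366) = 7.12.
Bélanger equation: y₂/y₁ = ½[√(1 + 8Fr₁²) − 1] = ½[√406.9 − 1] = 9.59.
y₂ = 9.59 × 0.366 = 3.51 m.

y₂ = 3.51 m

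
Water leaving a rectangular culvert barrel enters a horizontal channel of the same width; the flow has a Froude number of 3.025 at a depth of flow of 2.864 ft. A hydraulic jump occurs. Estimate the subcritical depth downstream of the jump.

Fr₁ = 3.025 (given).
Bélanger equation: y₂/y₁ = ½[√(1 + 8Fr₁²) − 1] = ½[√74.205 − 1] = 3.807.
y₂ = 3.807 × 2.864 = 10.90 ft.

y₂ = 10.90 ft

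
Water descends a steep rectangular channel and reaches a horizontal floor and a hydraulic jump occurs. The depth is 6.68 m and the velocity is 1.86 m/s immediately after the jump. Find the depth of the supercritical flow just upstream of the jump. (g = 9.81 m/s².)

Fr₂ = V₂/√(g·y₂) = 1.86/√(9.81×6.68) = 0.230.
From the momentum equation (using Fr₂), y₁/y₂ = ½[√(1 + 8Fr₂²) − 1] = ½[√1.422 − 1] = 0.0963.
y₁ = 0.0963 × 6.68 = 0.643 m.

y₁ = 0.643 m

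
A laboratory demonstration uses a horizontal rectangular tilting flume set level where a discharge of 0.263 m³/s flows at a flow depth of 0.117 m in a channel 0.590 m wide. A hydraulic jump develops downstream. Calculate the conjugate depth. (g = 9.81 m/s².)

q = Q/b = 0.263/0.590 = 0.446 m²/s; V₁ = q/y₁ = 3.81 m/s. Fr₁ = V₁/√(g·y₁) = 3.56.
From the momentum equation for a rectangular channel, y₂/y₁ = ½[√(1 + 8Fr₁²) − 1] = ½[√102.2 − 1] = 4.55.
y₂ = 4.55 × 0.117 = 0.533 m.

y₂ = 0.533 m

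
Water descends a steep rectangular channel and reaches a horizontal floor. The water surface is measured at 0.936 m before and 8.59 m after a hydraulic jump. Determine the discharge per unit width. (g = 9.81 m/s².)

For a rectangular channel the momentum equation gives q² = ½·g·y₁·y₂·(y₁ + y₂) = ½×9.81×0.936×8.59×9.53 = 376.
q = √376 = 19.4 m²/s.

q = 19.4 m²/s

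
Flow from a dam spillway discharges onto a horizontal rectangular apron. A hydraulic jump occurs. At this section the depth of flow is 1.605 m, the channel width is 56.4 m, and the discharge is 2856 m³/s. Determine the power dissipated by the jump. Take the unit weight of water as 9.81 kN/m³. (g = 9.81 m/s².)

P = 970481 kW

q = Q/b = 2856/56.4 = 50.64 m²/s; V₁ = q/y₁ = 31.55 m/s. Fr₁ = V₁/√(g·y₁) = 7.951.
By Bélanger, y₂/y₁ = ½[√(1 + 8Fr₁²) − 1] = ½[√506.77 − 1] = 10.76.
y₂ = 10.76 × 1.605 = 17.26 m.
V₂ = q/y₂ = 50.64/17.26 = 2.933 m/s. E₁ = y₁ + V₁²/2g = 52.34 m; E₂ = y₂ + V₂²/2g = 17.70 m. ΔE = E₁ − E₂ = 34.64 m.
P = γ·Q·ΔE = 9.81 × 2856 × 34.64 = 970481 kW.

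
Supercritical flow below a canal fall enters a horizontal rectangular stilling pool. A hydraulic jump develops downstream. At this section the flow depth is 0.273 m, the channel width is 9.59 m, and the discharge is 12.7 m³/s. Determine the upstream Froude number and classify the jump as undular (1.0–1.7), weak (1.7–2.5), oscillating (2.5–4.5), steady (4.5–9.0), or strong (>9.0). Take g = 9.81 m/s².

q = Q/b = 12.7/9.59 = 1.32 m²/s; V₁ = q/y₁ = 4.85 m/s. Fr₁ = V₁/√(g·y₁) = 2.96.
Fr₁ = 2.96 lies in the oscillating range.

Fr₁ = 2.96; oscillating jump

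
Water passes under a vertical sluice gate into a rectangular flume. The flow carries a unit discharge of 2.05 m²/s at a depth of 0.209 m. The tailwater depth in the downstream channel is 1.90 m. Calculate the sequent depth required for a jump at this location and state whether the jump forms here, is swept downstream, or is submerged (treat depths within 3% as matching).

y₂ = 1.92 m; the jump forms here

V₁ = q/y₁ = 2.05/0.209 = 9.81 m/s. Fr₁ = V₁/√(g·y₁) = 9.81/√(9.81×0.209) = 6.85.
Conjugate-depth relation: y₂/y₁ = ½[√(1 + 8Fr₁²) − 1] = ½[√376.4 − 1] = 9.20.
y₂ = 9.20 × 0.209 = 1.92 m.
Tailwater y_tw = 1.90 m: y_tw ≈ y₂, so the jump forms here.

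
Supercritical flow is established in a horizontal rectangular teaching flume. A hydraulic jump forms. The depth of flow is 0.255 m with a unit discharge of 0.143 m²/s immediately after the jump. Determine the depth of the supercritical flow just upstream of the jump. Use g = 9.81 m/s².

V₂ = q/y₂ = 0.143/0.255 = 0.561 m/s; Fr₂ = V₂/√(g·y₂) = 0.355.
Applying the sequent-depth relation in reverse, y₁/y₂ = ½[√(1 + 8Fr₂²) − 1] = ½[√2.006 − 1] = 0.208.
y₁ = 0.208 × 0.255 = 0.0531 m.

y₁ = 0.0531 m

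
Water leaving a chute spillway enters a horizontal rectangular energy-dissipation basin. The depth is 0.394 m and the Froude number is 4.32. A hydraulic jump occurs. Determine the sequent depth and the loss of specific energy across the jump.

Fr₁ = 4.32 (given).
From the momentum equation for a rectangular channel, y₂/y₁ = ½[√(1 + 8Fr₁²) − 1] = ½[√150.3 − 1] = 5.63.
y₂ = 5.63 × 0.394 = 2.22 m.
Head loss: ΔE = (y₂ − y₁)³/(4y₁y₂) = (2.22 − 0.394)³/(4×0.394×2.22) = 6.07/3.50 = 1.74 m.

y₂ = 2.22 m; ΔE = 1.74 m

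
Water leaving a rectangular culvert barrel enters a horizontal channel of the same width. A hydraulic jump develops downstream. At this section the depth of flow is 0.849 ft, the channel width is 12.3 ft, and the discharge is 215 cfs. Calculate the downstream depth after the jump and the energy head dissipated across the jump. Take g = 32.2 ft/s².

y₂ = 4.32 ft; ΔE = 2.85 ft

q = Q/b = 215/12.3 = 17.5 ft²/s; V₁ = q/y₁ = 20.6 ft/s. Fr₁ = V₁/√(g·y₁) = 3.94.
Conjugate-depth relation: y₂/y₁ = ½[√(1 + 8Fr₁²) − 1] = ½[√125.0 − 1] = 5.09.
y₂ = 5.09 × 0.849 = 4.32 ft.
Head loss: ΔE = (y₂ − y₁)³/(4y₁y₂) = (4.32 − 0.849)³/(4×0.849×4.32) = 41.9/14.7 = 2.85 ft.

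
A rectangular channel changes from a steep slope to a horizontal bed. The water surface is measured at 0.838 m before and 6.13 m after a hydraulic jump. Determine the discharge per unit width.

q = 13.3 m²/s

For a rectangular channel the momentum equation gives q² = ½·g·y₁·y₂·(y₁ + y₂) = ½×9.81×0.838×6.13×6.97 = 176.
q = √176 = 13.3 m²/s.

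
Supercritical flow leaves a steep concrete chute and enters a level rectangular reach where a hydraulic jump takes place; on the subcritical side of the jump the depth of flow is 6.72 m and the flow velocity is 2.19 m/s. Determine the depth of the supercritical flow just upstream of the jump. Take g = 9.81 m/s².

y₁ = 0.866 m

Fr₂ = V₂/√(g·y₂) = 2.19/√(9.81×6.72) = 0.270.
The Bélanger relation is symmetric: y₁/y₂ = ½[√(1 + 8Fr₂²) − 1] = ½[√1.582 − 1] = 0.129.
y₁ = 0.129 × 6.72 = 0.866 m.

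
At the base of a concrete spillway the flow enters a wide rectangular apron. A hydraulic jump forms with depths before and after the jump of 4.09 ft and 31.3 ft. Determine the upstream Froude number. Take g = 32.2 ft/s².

For a rectangular channel the momentum equation gives q² = ½·g·y₁·y₂·(y₁ + y₂) = ½×32.2×4.09×31.3×35.4 = 72941.
q = √72941 = 270 ft²/s.
V₁ = q/y₁ = 66.0 ft/s; Fr₁ = V₁/√(g·y₁) = 5.75.

Fr₁ = 5.75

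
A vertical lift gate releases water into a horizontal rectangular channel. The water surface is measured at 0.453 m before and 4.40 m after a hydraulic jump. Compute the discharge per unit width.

For a rectangular channel the momentum equation gives q² = ½·g·y₁·y₂·(y₁ + y₂) = ½×9.81×0.453×4.40×4.85 = 47.4.
q = √47.4 = 6.89 m²/s.

q = 6.89 m²/s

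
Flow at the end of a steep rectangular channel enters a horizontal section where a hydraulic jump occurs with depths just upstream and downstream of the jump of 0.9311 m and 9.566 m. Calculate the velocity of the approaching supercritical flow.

For a rectangular channel the momentum equation gives q² = ½·g·y₁·y₂·(y₁ + y₂) = ½×9.81×0.9311×9.566×10.50 = 458.6.
q = √458.6 = 21.41 m²/s.
V₁ = q/y₁ = 21.41/0.9311 = 23.00 m/s.

V₁ = 23.00 m/s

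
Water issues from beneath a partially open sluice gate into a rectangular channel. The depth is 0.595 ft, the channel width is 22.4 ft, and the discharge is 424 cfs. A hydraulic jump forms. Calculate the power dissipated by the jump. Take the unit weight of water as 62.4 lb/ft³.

P = 496 hp

q = Q/b = 424/22.4 = 18.9 ft²/s; V₁ = q/y₁ = 31.8 ft/s. Fr₁ = V₁/√(g·y₁) = 7.27.
Sequent-depth ratio: y₂/y₁ = ½[√(1 + 8Fr₁²) − 1] = ½[√423.6 − 1] = 9.79.
y₂ = 9.79 × 0.595 = 5.83 ft.
Head loss: ΔE = (y₂ − y₁)³/(4y₁y₂) = (5.83 − 0.595)³/(4×0.595×5.83) = 143/13.9 = 10.3 ft.
P = γ·Q·ΔE/550 = 62.4 × 424 × 10.3 / 550 = 496 hp.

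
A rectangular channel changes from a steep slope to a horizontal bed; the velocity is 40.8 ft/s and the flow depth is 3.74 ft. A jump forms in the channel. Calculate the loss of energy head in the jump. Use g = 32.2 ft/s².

ΔE = 10.6 ft

Fr₁ = V₁/√(g·y₁) = 40.8/√(32.2×3.74) = 3.72.
From the momentum equation for a rectangular channel, y₂/y₁ = ½[√(1 + 8Fr₁²) − 1] = ½[√111.6 − 1] = 4.78.
y₂ = 4.78 × 3.74 = 17.9 ft.
Head loss: ΔE = (y₂ − y₁)³/(4y₁y₂) = (17.9 − 3.74)³/(4×3.74×17.9) = 2829/268 = 10.6 ft.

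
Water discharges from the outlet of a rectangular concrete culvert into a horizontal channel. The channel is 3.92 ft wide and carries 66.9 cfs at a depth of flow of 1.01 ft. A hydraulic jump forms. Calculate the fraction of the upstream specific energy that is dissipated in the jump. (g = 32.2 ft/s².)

ΔE/E₁ = 0.251 (25.1%)

q = Q/b = 66.9/3.92 = 17.1 ft²/s; V₁ = q/y₁ = 16.9 ft/s. Fr₁ = V₁/√(g·y₁) = 2.96.
By Bélanger, y₂/y₁ = ½[√(1 + 8Fr₁²) − 1] = ½[√71.23 − 1] = 3.72.
y₂ = 3.72 × 1.01 = 3.76 ft.
E₁ = y₁ + V₁²/2g = 5.44 ft. ΔE = (y₂ − y₁)³/(4y₁y₂) = 1.37 ft. ΔE/E₁ = 1.37/5.44 = 0.251.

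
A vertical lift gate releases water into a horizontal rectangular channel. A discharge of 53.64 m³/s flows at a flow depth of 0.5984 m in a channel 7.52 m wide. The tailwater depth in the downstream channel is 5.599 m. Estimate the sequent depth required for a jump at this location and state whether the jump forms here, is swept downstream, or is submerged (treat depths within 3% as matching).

q = Q/b = 53.64/7.52 = 7.133 m²/s; V₁ = q/y₁ = 11.92 m/s. Fr₁ = V₁/√(g·y₁) = 4.920.
Sequent-depth ratio: y₂/y₁ = ½[√(1 + 8Fr₁²) − 1] = ½[√194.64 − 1] = 6.476.
y₂ = 6.476 × 0.5984 = 3.875 m.
Tailwater y_tw = 5.599 m: y_tw > y₂, so the jump is submerged.

y₂ = 3.875 m; the jump is submerged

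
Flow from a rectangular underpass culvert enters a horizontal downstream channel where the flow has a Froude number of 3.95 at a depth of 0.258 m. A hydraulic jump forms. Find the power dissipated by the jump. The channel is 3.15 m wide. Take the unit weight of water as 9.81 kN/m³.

P = 43.9 kW

Fr₁ = 3.95 (given).
Conjugate-depth relation: y₂/y₁ = ½[√(1 + 8Fr₁²) − 1] = ½[√125.8 − 1] = 5.11.
y₂ = 5.11 × 0.258 = 1.32 m.
V₁ = Fr₁·√(g·y₁) = 3.95×√(9.81×0.258) = 6.28 m/s; q = V₁·y₁ = 1.62 m²/s. V₂ = q/y₂ = 1.62/1.32 = 1.23 m/s. E₁ = y₁ + V₁²/2g = 2.27 m; E₂ = y₂ + V₂²/2g = 1.40 m. ΔE = E₁ − E₂ = 0.876 m.
Q = q·b = 1.62 × 3.15 = 5.11 m³/s. P = γ·Q·ΔE = 9.81 × 5.11 × 0.876 = 43.9 kW.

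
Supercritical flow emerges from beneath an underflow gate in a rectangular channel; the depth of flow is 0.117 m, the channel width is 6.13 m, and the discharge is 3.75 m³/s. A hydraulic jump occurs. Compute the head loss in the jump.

q = Q/b = 3.75/6.13 = 0.612 m²/s; V₁ = q/y₁ = 5.23 m/s. Fr₁ = V₁/√(g·y₁) = 4.88.
From the momentum equation for a rectangular channel, y₂/y₁ = ½[√(1 + 8Fr₁²) − 1] = ½[√191.5 − 1] = 6.42.
y₂ = 6.42 × 0.117 = 0.751 m.
Head loss: ΔE = (y₂ − y₁)³/(4y₁y₂) = (0.751 − 0.117)³/(4×0.117×0.751) = 0.255/0.352 = 0.725 m.

ΔE = 0.725 m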